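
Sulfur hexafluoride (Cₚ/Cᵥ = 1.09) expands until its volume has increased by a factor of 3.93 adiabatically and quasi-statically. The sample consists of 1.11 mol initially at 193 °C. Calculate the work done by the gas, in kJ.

W ≈ 5.54 kJ

Adiabatic: T₁V₁^(γ−1) = T₂V₂^(γ−1) ⇒ T₂ = T₁ (V₁/V₂)^(γ−1).
T₁ = 193 °C = 466.1 K.
T₂ = 466.1 × (1/3.93)^(0.09) = 412.1 K.
Q = 0, so ΔU = W_on_gas = nCᵥΔT with Cᵥ = R/(γ−1) = 92.38 J/(mol·K).
ΔU = 1.11 × 92.38 × (412.1 − 466.1) = -5540 J.
Work done by the gas = −ΔU = 5540 J.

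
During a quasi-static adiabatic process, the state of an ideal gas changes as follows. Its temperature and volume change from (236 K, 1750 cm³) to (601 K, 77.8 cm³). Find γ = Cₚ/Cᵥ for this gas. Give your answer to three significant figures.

γ ≈ 1.30

TV^(γ−1) = const ⇒ γ − 1 = ln(T₂/T₁) / ln(V₁/V₂).
γ = 1 + ln(601/236) / ln(1750/77.8) = 1.3.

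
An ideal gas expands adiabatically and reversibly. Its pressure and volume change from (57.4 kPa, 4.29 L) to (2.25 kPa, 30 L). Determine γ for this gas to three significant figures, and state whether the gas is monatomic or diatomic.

γ ≈ 1.67; monatomic

PV^γ = const ⇒ γ = ln(P₂/P₁) / ln(V₁/V₂).
γ = ln(2.25/57.4) / ln(4.29/30) = 1.665.
γ ≈ 1.67 is close to 5/3, so the gas is monatomic.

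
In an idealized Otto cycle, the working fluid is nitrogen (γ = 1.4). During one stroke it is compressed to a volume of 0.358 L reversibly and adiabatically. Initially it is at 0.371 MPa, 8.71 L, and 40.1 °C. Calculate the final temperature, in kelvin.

For a reversible adiabat TV^(γ−1) is constant, so T₂ = T₁ (V₁/V₂)^(γ−1).
T₁ = 40.1 °C = 313.2 K.
T₂ = 313.2 × (8.71/0.358)^(0.4) = 1123 K.

T₂ ≈ 1120 K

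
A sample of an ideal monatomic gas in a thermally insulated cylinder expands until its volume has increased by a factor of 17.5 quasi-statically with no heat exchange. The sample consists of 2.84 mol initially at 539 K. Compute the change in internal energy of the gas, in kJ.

ΔU ≈ -16.3 kJ

Adiabatic: T₁V₁^(γ−1) = T₂V₂^(γ−1) ⇒ T₂ = T₁ (V₁/V₂)^(γ−1).
γ = 5/3 for a monatomic ideal gas, so γ−1 = 2/3.
T₂ = 539 × (1/17.5)^(2/3) = 79.96 K.
Q = 0, so ΔU = W_on_gas = nCᵥΔT with Cᵥ = R/(γ−1) = 12.47 J/(mol·K).
ΔU = 2.84 × 12.47 × (79.96 − 539) = -16260 J.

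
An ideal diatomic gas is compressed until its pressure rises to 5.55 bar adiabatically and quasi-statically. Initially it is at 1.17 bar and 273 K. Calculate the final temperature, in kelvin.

T₂ ≈ 426 K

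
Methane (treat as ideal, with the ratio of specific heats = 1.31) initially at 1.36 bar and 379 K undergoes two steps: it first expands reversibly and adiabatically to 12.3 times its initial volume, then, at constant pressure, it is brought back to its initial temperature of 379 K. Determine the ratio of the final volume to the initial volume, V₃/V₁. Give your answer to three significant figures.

V₃/V₁ ≈ 26.8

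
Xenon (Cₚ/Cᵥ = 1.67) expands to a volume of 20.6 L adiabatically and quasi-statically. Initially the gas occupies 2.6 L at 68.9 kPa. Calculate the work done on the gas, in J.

W ≈ -201 J

P₂ = P₁(V₁/V₂)^γ = 68.9×(2.6/20.6)^(1.67) = 2.173 kPa.
For a reversible adiabat, W_by_gas = (P₁V₁ − P₂V₂)/(γ−1).
W_by = (68900×0.0026 − 2173×0.0206) / (0.67) = 200.6 J.
W_on_gas = −W_by = -200.6 J.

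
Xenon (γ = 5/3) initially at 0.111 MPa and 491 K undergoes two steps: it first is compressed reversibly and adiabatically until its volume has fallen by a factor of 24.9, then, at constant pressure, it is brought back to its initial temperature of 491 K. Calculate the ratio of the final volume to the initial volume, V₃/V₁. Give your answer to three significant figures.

V₃/V₁ ≈ 0.00471

Adiabatic step: V₂/V₁ = 0.04016; T₂ = T₁·24.9^(2/3) = 4187 K.
Isobaric step: V₃/V₂ = T₃/T₂ = 491/4187.
V₃/V₁ = (V₂/V₁)(V₃/V₂) = 0.04016 × (491/4187) = 0.00471.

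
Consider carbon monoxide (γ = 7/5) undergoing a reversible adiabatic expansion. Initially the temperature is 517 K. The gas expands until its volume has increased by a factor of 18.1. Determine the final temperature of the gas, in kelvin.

For a reversible adiabat TV^(γ−1) is constant, so T₂ = T₁ (V₁/V₂)^(γ−1).
T₂ = 517 × (1/18.1)^(2/5) = 162.3 K.

T₂ ≈ 162 K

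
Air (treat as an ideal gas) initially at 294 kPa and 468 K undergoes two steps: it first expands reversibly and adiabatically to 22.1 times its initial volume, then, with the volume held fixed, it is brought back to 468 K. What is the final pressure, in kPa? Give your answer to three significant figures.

For a diatomic ideal gas γ = 7/5.
Adiabatic step (PV^γ = const): P₂ = 294×(1/22.1)^(7/5) = 3.857 kPa; T₂ = 468×(1/22.1)^(2/5) = 135.7 K.
Isochoric: P₃ = P₂(T₃/T₂) = 3.857 × (468/135.7) = 13.3 kPa.

P₃ ≈ 13.3 kPa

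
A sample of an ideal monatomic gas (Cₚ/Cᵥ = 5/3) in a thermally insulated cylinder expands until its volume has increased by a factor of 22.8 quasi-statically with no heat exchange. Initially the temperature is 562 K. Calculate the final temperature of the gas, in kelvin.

T₂ ≈ 69.9 K

For a reversible adiabat TV^(γ−1) is constant, so T₂ = T₁ (V₁/V₂)^(γ−1).
T₂ = 562 × (1/22.8)^(2/3) = 69.9 K.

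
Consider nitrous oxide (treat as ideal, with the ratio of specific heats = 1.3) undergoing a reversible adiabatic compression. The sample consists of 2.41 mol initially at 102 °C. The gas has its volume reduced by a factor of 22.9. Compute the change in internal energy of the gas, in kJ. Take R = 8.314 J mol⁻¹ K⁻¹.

ΔU ≈ 39.0 kJ

Adiabatic: T₁V₁^(γ−1) = T₂V₂^(γ−1) ⇒ T₂ = T₁ (V₁/V₂)^(γ−1).
T₁ = 102 °C = 375.1 K.
T₂ = 375.1 × 22.9^(0.3) = 959.7 K.
Q = 0, so ΔU = W_on_gas = nCᵥΔT with Cᵥ = R/(γ−1) = 27.71 J/(mol·K).
ΔU = 2.41 × 27.71 × (959.7 − 375.1) = 39040 J.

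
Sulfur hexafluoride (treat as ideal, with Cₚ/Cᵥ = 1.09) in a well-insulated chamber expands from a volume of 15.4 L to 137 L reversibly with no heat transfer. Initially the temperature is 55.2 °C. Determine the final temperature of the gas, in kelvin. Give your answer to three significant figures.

For a reversible adiabat TV^(γ−1) is constant, so T₂ = T₁ (V₁/V₂)^(γ−1).
T₁ = 55.2 °C = 328.3 K.
T₂ = 328.3 × (15.4/137)^(0.09) = 269.7 K.

T₂ ≈ 270 K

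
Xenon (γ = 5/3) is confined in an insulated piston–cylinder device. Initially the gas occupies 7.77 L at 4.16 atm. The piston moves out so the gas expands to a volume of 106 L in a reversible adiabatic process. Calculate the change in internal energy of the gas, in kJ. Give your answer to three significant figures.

ΔU ≈ -4.05 kJ

P₂ = P₁(V₁/V₂)^γ = 4.16×(7.77/106)^(5/3) = 0.05341 atm.
For a reversible adiabat, W_by_gas = (P₁V₁ − P₂V₂)/(γ−1).
W_by = (421500×0.00777 − 5412×0.106) / (2/3) = 4052 J.
Q = 0 ⇒ ΔU = −W_by = -4052 J.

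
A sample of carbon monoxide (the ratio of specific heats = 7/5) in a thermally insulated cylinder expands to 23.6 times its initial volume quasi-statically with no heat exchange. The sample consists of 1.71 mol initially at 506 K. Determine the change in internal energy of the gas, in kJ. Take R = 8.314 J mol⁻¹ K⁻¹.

ΔU ≈ -12.9 kJ

Adiabatic: T₁V₁^(γ−1) = T₂V₂^(γ−1) ⇒ T₂ = T₁ (V₁/V₂)^(γ−1).
T₂ = 506 × (1/23.6)^(2/5) = 142.9 K.
Q = 0, so ΔU = W_on_gas = nCᵥΔT with Cᵥ = R/(γ−1) = 20.79 J/(mol·K).
ΔU = 1.71 × 20.79 × (142.9 − 506) = -12910 J.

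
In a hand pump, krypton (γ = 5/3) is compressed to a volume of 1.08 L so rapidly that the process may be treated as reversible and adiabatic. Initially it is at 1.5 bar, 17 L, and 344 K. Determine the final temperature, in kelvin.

T₂ ≈ 2160 K

Adiabatic: T₁V₁^(γ−1) = T₂V₂^(γ−1) ⇒ T₂ = T₁ (V₁/V₂)^(γ−1).
T₂ = 344 × (17/1.08)^(2/3) = 2161 K.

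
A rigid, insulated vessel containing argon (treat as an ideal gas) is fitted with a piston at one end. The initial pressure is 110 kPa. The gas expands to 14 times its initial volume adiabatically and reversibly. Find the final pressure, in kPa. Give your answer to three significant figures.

Since PV^γ is constant along a reversible adiabat, P₂ = P₁ (V₁/V₂)^γ.
For a monatomic ideal gas γ = 5/3.
P₂ = 110 × (1/14)^(5/3) = 1.353 kPa.

P₂ ≈ 1.35 kPa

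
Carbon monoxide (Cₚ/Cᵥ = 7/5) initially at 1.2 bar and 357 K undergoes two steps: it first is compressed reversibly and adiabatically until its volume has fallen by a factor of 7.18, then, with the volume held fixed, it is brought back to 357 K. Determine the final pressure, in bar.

Adiabatic step (PV^γ = const): P₂ = 1.2×7.18^(7/5) = 18.96 bar; T₂ = 357×7.18^(2/5) = 785.4 K.
Isochoric: P₃ = P₂(T₃/T₂) = 18.96 × (357/785.4) = 8.616 bar.

P₃ ≈ 8.62 bar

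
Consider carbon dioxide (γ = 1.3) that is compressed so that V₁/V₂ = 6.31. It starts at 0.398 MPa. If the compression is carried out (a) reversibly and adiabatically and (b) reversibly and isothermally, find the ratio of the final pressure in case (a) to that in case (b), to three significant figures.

Isothermal: P_b = P₁(V₁/V₂) = 0.398×6.31.
Adiabatic: P_a = P₁(V₁/V₂)^γ = 0.398×6.31^(1.3).
P_a/P_b = (V₁/V₂)^(γ−1) = 6.31^(0.3) = 1.738.

P_adiabatic / P_isothermal ≈ 1.74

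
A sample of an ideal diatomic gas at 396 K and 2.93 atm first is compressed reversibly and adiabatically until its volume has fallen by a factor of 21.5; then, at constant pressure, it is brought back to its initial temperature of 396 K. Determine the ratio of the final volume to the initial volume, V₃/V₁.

V₃/V₁ ≈ 0.0136

For a diatomic ideal gas γ = 7/5.
Adiabatic step: V₂/V₁ = 0.04651; T₂ = T₁·21.5^(2/5) = 1351 K.
Isobaric step: V₃/V₂ = T₃/T₂ = 396/1351.
V₃/V₁ = (V₂/V₁)(V₃/V₂) = 0.04651 × (396/1351) = 0.01363.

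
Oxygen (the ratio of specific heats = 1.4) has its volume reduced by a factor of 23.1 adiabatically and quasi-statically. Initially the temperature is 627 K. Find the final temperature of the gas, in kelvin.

For a reversible adiabat TV^(γ−1) is constant, so T₂ = T₁ (V₁/V₂)^(γ−1).
T₂ = 627 × 23.1^(0.4) = 2201 K.

T₂ ≈ 2200 K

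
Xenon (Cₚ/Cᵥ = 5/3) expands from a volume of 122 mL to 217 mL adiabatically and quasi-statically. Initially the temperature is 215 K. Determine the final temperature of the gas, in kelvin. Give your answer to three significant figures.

For a reversible adiabat TV^(γ−1) is constant, so T₂ = T₁ (V₁/V₂)^(γ−1).
T₂ = 215 × (122/217)^(2/3) = 146.5 K.

T₂ ≈ 146 K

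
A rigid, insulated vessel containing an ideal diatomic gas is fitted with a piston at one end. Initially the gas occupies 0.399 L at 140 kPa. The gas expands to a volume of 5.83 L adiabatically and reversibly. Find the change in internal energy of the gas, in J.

ΔU ≈ -91.9 J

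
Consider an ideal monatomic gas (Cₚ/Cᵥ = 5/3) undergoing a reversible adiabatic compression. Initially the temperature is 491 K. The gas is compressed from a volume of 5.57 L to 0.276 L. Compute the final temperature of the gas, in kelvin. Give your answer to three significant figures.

For a reversible adiabat TV^(γ−1) is constant, so T₂ = T₁ (V₁/V₂)^(γ−1).
T₂ = 491 × (5.57/0.276)^(2/3) = 3640 K.

T₂ ≈ 3640 K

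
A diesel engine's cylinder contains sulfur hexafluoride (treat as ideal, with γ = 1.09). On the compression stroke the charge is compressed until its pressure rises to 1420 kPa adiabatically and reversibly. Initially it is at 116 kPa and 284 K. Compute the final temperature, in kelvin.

T₂ ≈ 349 K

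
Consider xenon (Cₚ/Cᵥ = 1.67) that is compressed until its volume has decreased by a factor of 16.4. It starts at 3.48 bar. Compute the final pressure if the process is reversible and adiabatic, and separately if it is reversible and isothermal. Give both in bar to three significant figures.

adiabatic: 372 bar; isothermal: 57.1 bar

Isothermal: P₂ = P₁(V₁/V₂) = 3.48×16.4 = 57.07 bar.
Adiabatic: P₂ = P₁(V₁/V₂)^γ = 3.48×16.4^(1.67) = 371.9 bar.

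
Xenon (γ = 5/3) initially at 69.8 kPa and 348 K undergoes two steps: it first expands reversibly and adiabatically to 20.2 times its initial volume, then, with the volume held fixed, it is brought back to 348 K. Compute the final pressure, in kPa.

Adiabatic step (PV^γ = const): P₂ = 69.8×(1/20.2)^(5/3) = 0.4659 kPa; T₂ = 348×(1/20.2)^(2/3) = 46.92 K.
Isochoric: P₃ = P₂(T₃/T₂) = 0.4659 × (348/46.92) = 3.455 kPa.

P₃ ≈ 3.46 kPa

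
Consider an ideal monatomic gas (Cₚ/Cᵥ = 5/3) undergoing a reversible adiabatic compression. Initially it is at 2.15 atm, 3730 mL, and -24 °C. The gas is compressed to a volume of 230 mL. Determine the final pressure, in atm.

P₂ ≈ 223 atm

Since PV^γ is constant along a reversible adiabat, P₂ = P₁ (V₁/V₂)^γ.
P₂ = 2.15 × (3730/230)^(5/3) = 223.4 atm.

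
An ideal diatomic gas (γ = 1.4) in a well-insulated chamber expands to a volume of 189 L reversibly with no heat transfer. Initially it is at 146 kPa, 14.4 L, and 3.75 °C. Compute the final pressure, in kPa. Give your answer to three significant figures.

Since PV^γ is constant along a reversible adiabat, P₂ = P₁ (V₁/V₂)^γ.
P₂ = 146 × (14.4/189)^(1.4) = 3.972 kPa.

P₂ ≈ 3.97 kPa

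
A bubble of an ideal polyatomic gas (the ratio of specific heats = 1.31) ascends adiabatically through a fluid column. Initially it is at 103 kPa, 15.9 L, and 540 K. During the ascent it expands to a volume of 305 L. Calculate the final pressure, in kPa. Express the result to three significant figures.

P₂ ≈ 2.15 kPa

Since PV^γ is constant along a reversible adiabat, P₂ = P₁ (V₁/V₂)^γ.
P₂ = 103 × (15.9/305)^(1.31) = 2.149 kPa.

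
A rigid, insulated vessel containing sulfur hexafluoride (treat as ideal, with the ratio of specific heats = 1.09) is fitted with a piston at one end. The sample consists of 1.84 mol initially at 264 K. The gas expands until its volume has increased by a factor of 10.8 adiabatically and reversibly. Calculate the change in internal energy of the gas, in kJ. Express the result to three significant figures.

Adiabatic: T₁V₁^(γ−1) = T₂V₂^(γ−1) ⇒ T₂ = T₁ (V₁/V₂)^(γ−1).
T₂ = 264 × (1/10.8)^(0.09) = 213.1 K.
Q = 0, so ΔU = W_on_gas = nCᵥΔT with Cᵥ = R/(γ−1) = 92.38 J/(mol·K).
ΔU = 1.84 × 92.38 × (213.1 − 264) = -8651 J.

ΔU ≈ -8.65 kJ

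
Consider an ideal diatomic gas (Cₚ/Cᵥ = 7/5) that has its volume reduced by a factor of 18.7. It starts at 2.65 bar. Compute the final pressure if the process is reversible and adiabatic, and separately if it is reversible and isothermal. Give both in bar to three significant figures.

adiabatic: 160 bar; isothermal: 49.6 bar

Isothermal: P₂ = P₁(V₁/V₂) = 2.65×18.7 = 49.55 bar.
Adiabatic: P₂ = P₁(V₁/V₂)^γ = 2.65×18.7^(7/5) = 159.9 bar.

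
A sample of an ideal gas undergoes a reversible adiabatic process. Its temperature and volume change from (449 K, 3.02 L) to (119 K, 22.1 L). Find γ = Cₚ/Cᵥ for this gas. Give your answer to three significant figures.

TV^(γ−1) = const ⇒ γ − 1 = ln(T₂/T₁) / ln(V₁/V₂).
γ = 1 + ln(119/449) / ln(3.02/22.1) = 1.667.

γ ≈ 1.67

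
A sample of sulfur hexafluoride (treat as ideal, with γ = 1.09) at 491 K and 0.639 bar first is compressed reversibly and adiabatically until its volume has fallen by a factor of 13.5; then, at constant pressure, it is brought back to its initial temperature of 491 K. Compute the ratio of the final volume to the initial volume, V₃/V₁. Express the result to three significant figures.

V₃/V₁ ≈ 0.0586

Adiabatic step: V₂/V₁ = 0.07407; T₂ = T₁·13.5^(0.09) = 620.6 K.
Isobaric step: V₃/V₂ = T₃/T₂ = 491/620.6.
V₃/V₁ = (V₂/V₁)(V₃/V₂) = 0.07407 × (491/620.6) = 0.05861.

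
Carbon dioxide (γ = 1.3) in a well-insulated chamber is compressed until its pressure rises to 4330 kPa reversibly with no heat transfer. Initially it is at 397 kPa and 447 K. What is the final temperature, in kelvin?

T₂ ≈ 776 K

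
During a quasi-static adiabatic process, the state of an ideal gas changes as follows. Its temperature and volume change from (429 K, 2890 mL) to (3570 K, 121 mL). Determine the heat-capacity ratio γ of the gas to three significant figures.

TV^(γ−1) = const ⇒ γ − 1 = ln(T₂/T₁) / ln(V₁/V₂).
γ = 1 + ln(3570/429) / ln(2890/121) = 1.668.

γ ≈ 1.67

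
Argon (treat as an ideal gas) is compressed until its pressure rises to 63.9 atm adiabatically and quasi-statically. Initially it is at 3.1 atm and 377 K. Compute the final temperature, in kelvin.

T₂ ≈ 1260 K

Adiabatic: T₂/T₁ = (P₂/P₁)^((γ−1)/γ).
For a monatomic ideal gas γ = 5/3, so (γ−1)/γ = 2/5.
T₂ = 377 × (63.9/3.1)^(2/5) = 1265 K.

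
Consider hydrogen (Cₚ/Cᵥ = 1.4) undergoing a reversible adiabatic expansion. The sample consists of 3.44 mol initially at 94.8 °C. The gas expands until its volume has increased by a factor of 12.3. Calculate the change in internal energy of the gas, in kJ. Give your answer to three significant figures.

For a reversible adiabat TV^(γ−1) is constant, so T₂ = T₁ (V₁/V₂)^(γ−1).
T₁ = 94.8 °C = 367.9 K.
T₂ = 367.9 × (1/12.3)^(0.4) = 134.8 K.
Q = 0, so ΔU = W_on_gas = nCᵥΔT with Cᵥ = R/(γ−1) = 20.79 J/(mol·K).
ΔU = 3.44 × 20.79 × (134.8 − 367.9) = -16670 J.

ΔU ≈ -16.7 kJ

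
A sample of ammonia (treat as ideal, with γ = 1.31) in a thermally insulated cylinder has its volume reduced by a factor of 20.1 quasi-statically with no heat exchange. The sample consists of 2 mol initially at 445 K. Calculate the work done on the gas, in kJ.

W ≈ 36.6 kJ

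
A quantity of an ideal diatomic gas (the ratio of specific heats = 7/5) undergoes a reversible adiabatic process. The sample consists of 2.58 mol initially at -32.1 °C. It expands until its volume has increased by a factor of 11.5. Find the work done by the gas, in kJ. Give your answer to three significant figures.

For a reversible adiabat TV^(γ−1) is constant, so T₂ = T₁ (V₁/V₂)^(γ−1).
T₁ = -32.1 °C = 241 K.
T₂ = 241 × (1/11.5)^(2/5) = 90.75 K.
Q = 0, so ΔU = W_on_gas = nCᵥΔT with Cᵥ = R/(γ−1) = 20.79 J/(mol·K).
ΔU = 2.58 × 20.79 × (90.75 − 241) = -8060 J.
Work done by the gas = −ΔU = 8060 J.

W ≈ 8.06 kJ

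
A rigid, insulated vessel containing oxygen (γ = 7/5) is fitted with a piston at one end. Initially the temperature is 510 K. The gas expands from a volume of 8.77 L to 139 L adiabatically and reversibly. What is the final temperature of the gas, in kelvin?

T₂ ≈ 169 K

For a reversible adiabat TV^(γ−1) is constant, so T₂ = T₁ (V₁/V₂)^(γ−1).
T₂ = 510 × (8.77/139)^(2/5) = 168.9 K.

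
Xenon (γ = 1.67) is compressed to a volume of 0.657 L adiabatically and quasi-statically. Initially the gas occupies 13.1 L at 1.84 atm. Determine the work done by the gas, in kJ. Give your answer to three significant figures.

W ≈ -23.4 kJ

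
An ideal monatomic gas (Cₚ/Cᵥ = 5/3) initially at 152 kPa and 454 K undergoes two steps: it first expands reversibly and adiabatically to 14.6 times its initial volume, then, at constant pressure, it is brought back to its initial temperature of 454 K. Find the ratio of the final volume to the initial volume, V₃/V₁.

V₃/V₁ ≈ 87.2

Adiabatic step: V₂/V₁ = 14.6; T₂ = T₁·(1/14.6)^(2/3) = 76 K.
Isobaric step: V₃/V₂ = T₃/T₂ = 454/76.
V₃/V₁ = (V₂/V₁)(V₃/V₂) = 14.6 × (454/76) = 87.21.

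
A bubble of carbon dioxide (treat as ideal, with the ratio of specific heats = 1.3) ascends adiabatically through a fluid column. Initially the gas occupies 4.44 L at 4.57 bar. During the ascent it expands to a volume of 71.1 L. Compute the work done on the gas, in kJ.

W ≈ -3.82 kJ

P₂ = P₁(V₁/V₂)^γ = 4.57×(4.44/71.1)^(1.3) = 0.1242 bar.
For a reversible adiabat, W_by_gas = (P₁V₁ − P₂V₂)/(γ−1).
W_by = (457000×0.00444 − 12420×0.0711) / (0.3) = 3820 J.
W_on_gas = −W_by = -3820 J.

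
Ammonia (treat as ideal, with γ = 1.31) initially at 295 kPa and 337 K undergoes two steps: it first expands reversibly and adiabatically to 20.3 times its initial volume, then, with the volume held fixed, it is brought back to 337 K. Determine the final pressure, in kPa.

P₃ ≈ 14.5 kPa

Adiabatic step (PV^γ = const): P₂ = 295×(1/20.3)^(1.31) = 5.715 kPa; T₂ = 337×(1/20.3)^(0.31) = 132.5 K.
Isochoric: P₃ = P₂(T₃/T₂) = 5.715 × (337/132.5) = 14.53 kPa.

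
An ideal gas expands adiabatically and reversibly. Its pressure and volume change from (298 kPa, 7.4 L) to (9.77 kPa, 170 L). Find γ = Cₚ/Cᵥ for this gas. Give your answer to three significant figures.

γ ≈ 1.09

PV^γ = const ⇒ γ = ln(P₂/P₁) / ln(V₁/V₂).
γ = ln(9.77/298) / ln(7.4/170) = 1.09.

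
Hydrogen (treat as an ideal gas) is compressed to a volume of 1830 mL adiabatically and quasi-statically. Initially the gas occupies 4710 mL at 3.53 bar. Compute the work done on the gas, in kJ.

W ≈ 1.91 kJ

γ = 7/5 for a diatomic ideal gas.
P₂ = P₁(V₁/V₂)^γ = 3.53×(4710/1830)^(7/5) = 13.26 bar.
For a reversible adiabat, W_by_gas = (P₁V₁ − P₂V₂)/(γ−1).
W_by = (353000×0.00471 − 1.326×10^6×0.00183) / (2/5) = -1910 J.
W_on_gas = −W_by = 1910 J.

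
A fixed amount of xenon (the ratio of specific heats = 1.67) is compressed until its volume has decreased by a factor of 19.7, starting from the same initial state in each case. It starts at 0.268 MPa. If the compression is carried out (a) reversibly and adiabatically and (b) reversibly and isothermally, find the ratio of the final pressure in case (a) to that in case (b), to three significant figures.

Isothermal: P_b = P₁(V₁/V₂) = 0.268×19.7.
Adiabatic: P_a = P₁(V₁/V₂)^γ = 0.268×19.7^(1.67).
P_a/P_b = (V₁/V₂)^(γ−1) = 19.7^(0.67) = 7.367.

P_adiabatic / P_isothermal ≈ 7.37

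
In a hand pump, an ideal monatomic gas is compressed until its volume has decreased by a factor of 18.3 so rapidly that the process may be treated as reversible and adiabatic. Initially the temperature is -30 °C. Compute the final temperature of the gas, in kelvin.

T₂ ≈ 1690 K

Adiabatic: T₁V₁^(γ−1) = T₂V₂^(γ−1) ⇒ T₂ = T₁ (V₁/V₂)^(γ−1).
For a monatomic ideal gas γ = 5/3, so γ−1 = 2/3.
T₁ = -30 °C = 243.1 K.
T₂ = 243.1 × 18.3^(2/3) = 1689 K.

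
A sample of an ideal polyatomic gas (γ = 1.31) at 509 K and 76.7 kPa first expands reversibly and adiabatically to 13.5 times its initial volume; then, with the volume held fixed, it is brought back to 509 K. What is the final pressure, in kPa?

P₃ ≈ 5.68 kPa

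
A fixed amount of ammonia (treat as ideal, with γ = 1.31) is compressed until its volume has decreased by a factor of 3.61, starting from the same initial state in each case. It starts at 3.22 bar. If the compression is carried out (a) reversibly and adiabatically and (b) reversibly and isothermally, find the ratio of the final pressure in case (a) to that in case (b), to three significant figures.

Isothermal: P_b = P₁(V₁/V₂) = 3.22×3.61.
Adiabatic: P_a = P₁(V₁/V₂)^γ = 3.22×3.61^(1.31).
P_a/P_b = (V₁/V₂)^(γ−1) = 3.61^(0.31) = 1.489.

P_adiabatic / P_isothermal ≈ 1.49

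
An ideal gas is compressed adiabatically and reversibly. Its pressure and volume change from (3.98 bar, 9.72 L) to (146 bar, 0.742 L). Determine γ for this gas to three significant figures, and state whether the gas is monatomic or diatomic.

γ ≈ 1.40; diatomic

PV^γ = const ⇒ γ = ln(P₂/P₁) / ln(V₁/V₂).
γ = ln(146/3.98) / ln(9.72/0.742) = 1.4.
γ ≈ 1.40 is close to 7/5, so the gas is diatomic.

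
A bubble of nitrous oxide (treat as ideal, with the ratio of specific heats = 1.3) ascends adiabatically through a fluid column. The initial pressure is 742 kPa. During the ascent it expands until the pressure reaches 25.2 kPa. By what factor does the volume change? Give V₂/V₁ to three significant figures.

From PV^γ = const, V₂/V₁ = (P₁/P₂)^(1/γ).
V₂/V₁ = (742/25.2)^(0.769) = 13.49.

V₂/V₁ ≈ 13.5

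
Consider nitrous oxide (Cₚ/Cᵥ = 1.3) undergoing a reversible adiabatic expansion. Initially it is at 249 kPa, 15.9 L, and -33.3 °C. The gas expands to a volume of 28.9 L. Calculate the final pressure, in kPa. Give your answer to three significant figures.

P₂ ≈ 115 kPa

Adiabatic: P₁V₁^γ = P₂V₂^γ ⇒ P₂ = P₁ (V₁/V₂)^γ.
P₂ = 249 × (15.9/28.9)^(1.3) = 114.5 kPa.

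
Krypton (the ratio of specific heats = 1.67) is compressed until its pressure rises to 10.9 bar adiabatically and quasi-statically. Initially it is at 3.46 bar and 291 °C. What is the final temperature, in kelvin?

Along an adiabat T P^((1−γ)/γ) is constant, so T₂ = T₁ (P₂/P₁)^((γ−1)/γ).
T₁ = 291 °C = 564.1 K.
T₂ = 564.1 × (10.9/3.46)^(0.401) = 894 K.

T₂ ≈ 894 K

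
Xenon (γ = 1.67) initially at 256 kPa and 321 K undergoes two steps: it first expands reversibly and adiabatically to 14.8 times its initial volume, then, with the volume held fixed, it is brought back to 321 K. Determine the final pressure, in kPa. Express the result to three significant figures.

Adiabatic step (PV^γ = const): P₂ = 256×(1/14.8)^(1.67) = 2.844 kPa; T₂ = 321×(1/14.8)^(0.67) = 52.78 K.
Isochoric: P₃ = P₂(T₃/T₂) = 2.844 × (321/52.78) = 17.3 kPa.

P₃ ≈ 17.3 kPa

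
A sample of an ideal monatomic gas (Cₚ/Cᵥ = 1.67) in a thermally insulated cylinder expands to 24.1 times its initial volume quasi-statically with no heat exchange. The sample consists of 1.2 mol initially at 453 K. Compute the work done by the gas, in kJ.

Adiabatic: T₁V₁^(γ−1) = T₂V₂^(γ−1) ⇒ T₂ = T₁ (V₁/V₂)^(γ−1).
T₂ = 453 × (1/24.1)^(0.67) = 53.72 K.
Q = 0, so ΔU = W_on_gas = nCᵥΔT with Cᵥ = R/(γ−1) = 12.41 J/(mol·K).
ΔU = 1.2 × 12.41 × (53.72 − 453) = -5946 J.
Work done by the gas = −ΔU = 5946 J.

W ≈ 5.95 kJ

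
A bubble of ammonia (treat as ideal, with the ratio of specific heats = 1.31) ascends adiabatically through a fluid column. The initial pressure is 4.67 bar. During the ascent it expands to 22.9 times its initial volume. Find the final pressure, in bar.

Adiabatic: P₁V₁^γ = P₂V₂^γ ⇒ P₂ = P₁ (V₁/V₂)^γ.
P₂ = 4.67 × (1/22.9)^(1.31) = 0.07726 bar.

P₂ ≈ 0.0773 bar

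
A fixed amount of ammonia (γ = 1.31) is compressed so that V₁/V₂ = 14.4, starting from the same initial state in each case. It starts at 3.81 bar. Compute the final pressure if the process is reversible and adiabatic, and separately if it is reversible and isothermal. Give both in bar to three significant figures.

adiabatic: 125 bar; isothermal: 54.9 bar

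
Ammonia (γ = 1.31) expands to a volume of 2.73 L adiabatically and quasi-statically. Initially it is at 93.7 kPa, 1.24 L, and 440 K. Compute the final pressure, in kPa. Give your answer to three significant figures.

P₂ ≈ 33.3 kPa

Adiabatic: P₁V₁^γ = P₂V₂^γ ⇒ P₂ = P₁ (V₁/V₂)^γ.
P₂ = 93.7 × (1.24/2.73)^(1.31) = 33.32 kPa.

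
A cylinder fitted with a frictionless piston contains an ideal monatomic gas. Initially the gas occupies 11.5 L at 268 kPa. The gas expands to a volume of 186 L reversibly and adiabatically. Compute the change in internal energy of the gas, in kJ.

ΔU ≈ -3.90 kJ

γ = 5/3 for a monatomic ideal gas.
P₂ = P₁(V₁/V₂)^γ = 268×(11.5/186)^(5/3) = 2.591 kPa.
For a reversible adiabat, W_by_gas = (P₁V₁ − P₂V₂)/(γ−1).
W_by = (268000×0.0115 − 2591×0.186) / (2/3) = 3900 J.
Q = 0 ⇒ ΔU = −W_by = -3900 J.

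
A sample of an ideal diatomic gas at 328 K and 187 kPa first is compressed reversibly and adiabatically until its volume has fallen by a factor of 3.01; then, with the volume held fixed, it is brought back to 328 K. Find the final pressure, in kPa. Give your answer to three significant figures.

P₃ ≈ 563 kPa

For a diatomic ideal gas γ = 7/5.
Adiabatic step (PV^γ = const): P₂ = 187×3.01^(7/5) = 874.7 kPa; T₂ = 328×3.01^(2/5) = 509.7 K.
Isochoric: P₃ = P₂(T₃/T₂) = 874.7 × (328/509.7) = 562.9 kPa.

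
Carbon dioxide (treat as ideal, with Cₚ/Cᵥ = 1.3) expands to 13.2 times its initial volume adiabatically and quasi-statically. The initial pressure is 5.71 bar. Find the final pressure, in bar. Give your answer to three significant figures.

Since PV^γ is constant along a reversible adiabat, P₂ = P₁ (V₁/V₂)^γ.
P₂ = 5.71 × (1/13.2)^(1.3) = 0.1995 bar.

P₂ ≈ 0.199 bar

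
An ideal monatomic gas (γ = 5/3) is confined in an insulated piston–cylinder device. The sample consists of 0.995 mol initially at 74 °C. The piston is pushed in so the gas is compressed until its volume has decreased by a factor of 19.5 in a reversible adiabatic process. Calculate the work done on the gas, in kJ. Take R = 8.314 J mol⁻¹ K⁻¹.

Adiabatic: T₁V₁^(γ−1) = T₂V₂^(γ−1) ⇒ T₂ = T₁ (V₁/V₂)^(γ−1).
T₁ = 74 °C = 347.1 K.
T₂ = 347.1 × 19.5^(2/3) = 2515 K.
Q = 0, so ΔU = W_on_gas = nCᵥΔT with Cᵥ = R/(γ−1) = 12.47 J/(mol·K).
ΔU = 0.995 × 12.47 × (2515 − 347.1) = 26900 J.

W ≈ 26.9 kJ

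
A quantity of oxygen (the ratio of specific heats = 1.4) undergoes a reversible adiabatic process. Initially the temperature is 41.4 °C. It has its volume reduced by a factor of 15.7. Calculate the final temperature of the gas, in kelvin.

Adiabatic: T₁V₁^(γ−1) = T₂V₂^(γ−1) ⇒ T₂ = T₁ (V₁/V₂)^(γ−1).
T₁ = 41.4 °C = 314.5 K.
T₂ = 314.5 × 15.7^(0.4) = 946.3 K.

T₂ ≈ 946 K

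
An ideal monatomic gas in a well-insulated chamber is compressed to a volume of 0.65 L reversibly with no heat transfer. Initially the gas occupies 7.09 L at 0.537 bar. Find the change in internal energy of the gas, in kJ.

γ = 5/3 for a monatomic ideal gas.
P₂ = P₁(V₁/V₂)^γ = 0.537×(7.09/0.65)^(5/3) = 28.81 bar.
For a reversible adiabat, W_by_gas = (P₁V₁ − P₂V₂)/(γ−1).
W_by = (53700×0.00709 − 2.881×10^6×0.00065) / (2/3) = -2238 J.
Q = 0 ⇒ ΔU = −W_by = 2238 J.

ΔU ≈ 2.24 kJ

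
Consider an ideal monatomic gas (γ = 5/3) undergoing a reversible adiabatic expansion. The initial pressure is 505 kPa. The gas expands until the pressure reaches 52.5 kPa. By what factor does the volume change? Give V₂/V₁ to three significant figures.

V₂/V₁ ≈ 3.89

From PV^γ = const, V₂/V₁ = (P₁/P₂)^(1/γ).
V₂/V₁ = (505/52.5)^(3/5) = 3.889.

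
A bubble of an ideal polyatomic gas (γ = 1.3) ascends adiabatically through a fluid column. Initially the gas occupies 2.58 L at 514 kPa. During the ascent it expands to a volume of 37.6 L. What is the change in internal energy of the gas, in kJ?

P₂ = P₁(V₁/V₂)^γ = 514×(2.58/37.6)^(1.3) = 15.79 kPa.
For a reversible adiabat, W_by_gas = (P₁V₁ − P₂V₂)/(γ−1).
W_by = (514000×0.00258 − 15790×0.0376) / (0.3) = 2442 J.
Q = 0 ⇒ ΔU = −W_by = -2442 J.

ΔU ≈ -2.44 kJ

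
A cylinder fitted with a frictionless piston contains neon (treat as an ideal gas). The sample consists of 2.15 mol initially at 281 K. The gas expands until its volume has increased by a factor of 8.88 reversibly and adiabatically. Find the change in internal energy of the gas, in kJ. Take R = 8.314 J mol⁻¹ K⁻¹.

Adiabatic: T₁V₁^(γ−1) = T₂V₂^(γ−1) ⇒ T₂ = T₁ (V₁/V₂)^(γ−1).
γ = 5/3 for a monatomic ideal gas, so γ−1 = 2/3.
T₂ = 281 × (1/8.88)^(2/3) = 65.53 K.
Q = 0, so ΔU = W_on_gas = nCᵥΔT with Cᵥ = R/(γ−1) = 12.47 J/(mol·K).
ΔU = 2.15 × 12.47 × (65.53 − 281) = -5777 J.

ΔU ≈ -5.78 kJ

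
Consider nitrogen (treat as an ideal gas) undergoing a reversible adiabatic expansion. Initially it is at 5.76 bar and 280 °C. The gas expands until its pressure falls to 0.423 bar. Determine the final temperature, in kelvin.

T₂ ≈ 262 K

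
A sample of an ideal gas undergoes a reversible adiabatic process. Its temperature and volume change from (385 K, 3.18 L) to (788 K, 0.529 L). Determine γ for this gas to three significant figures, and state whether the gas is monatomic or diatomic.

γ ≈ 1.40; diatomic

TV^(γ−1) = const ⇒ γ − 1 = ln(T₂/T₁) / ln(V₁/V₂).
γ = 1 + ln(788/385) / ln(3.18/0.529) = 1.399.
γ ≈ 1.40 is close to 7/5, so the gas is diatomic.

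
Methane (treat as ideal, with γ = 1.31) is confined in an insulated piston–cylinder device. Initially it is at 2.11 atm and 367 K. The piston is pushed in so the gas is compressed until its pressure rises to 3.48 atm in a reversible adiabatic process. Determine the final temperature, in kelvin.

T₂ ≈ 413 K

Along an adiabat T P^((1−γ)/γ) is constant, so T₂ = T₁ (P₂/P₁)^((γ−1)/γ).
T₂ = 367 × (3.48/2.11)^(0.237) = 413.1 K.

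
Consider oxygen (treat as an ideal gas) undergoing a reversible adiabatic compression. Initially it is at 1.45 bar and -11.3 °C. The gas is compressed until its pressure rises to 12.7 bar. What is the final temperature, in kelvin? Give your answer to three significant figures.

T₂ ≈ 487 K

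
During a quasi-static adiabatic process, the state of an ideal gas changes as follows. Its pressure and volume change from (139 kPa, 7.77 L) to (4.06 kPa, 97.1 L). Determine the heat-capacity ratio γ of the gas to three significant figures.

γ ≈ 1.40

PV^γ = const ⇒ γ = ln(P₂/P₁) / ln(V₁/V₂).
γ = ln(4.06/139) / ln(7.77/97.1) = 1.399.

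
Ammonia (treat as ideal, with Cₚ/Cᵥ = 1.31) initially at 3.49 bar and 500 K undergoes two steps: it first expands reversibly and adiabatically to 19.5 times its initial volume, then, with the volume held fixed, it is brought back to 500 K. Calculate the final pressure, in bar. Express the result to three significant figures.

P₃ ≈ 0.179 bar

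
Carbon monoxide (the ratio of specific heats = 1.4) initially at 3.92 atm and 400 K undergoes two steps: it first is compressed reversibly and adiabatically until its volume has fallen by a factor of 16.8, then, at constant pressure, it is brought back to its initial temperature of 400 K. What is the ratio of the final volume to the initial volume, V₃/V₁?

V₃/V₁ ≈ 0.0193

Adiabatic step: V₂/V₁ = 0.05952; T₂ = T₁·16.8^(0.4) = 1236 K.
Isobaric step: V₃/V₂ = T₃/T₂ = 400/1236.
V₃/V₁ = (V₂/V₁)(V₃/V₂) = 0.05952 × (400/1236) = 0.01926.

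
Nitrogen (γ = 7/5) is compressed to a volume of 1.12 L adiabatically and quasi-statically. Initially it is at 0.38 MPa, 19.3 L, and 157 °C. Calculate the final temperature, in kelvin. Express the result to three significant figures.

Adiabatic: T₁V₁^(γ−1) = T₂V₂^(γ−1) ⇒ T₂ = T₁ (V₁/V₂)^(γ−1).
T₁ = 157 °C = 430.1 K.
T₂ = 430.1 × (19.3/1.12)^(2/5) = 1343 K.

T₂ ≈ 1340 K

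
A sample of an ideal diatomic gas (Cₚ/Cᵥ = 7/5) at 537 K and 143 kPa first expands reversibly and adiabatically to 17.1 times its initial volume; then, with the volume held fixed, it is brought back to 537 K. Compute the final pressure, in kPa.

Adiabatic step (PV^γ = const): P₂ = 143×(1/17.1)^(7/5) = 2.686 kPa; T₂ = 537×(1/17.1)^(2/5) = 172.5 K.
Isochoric: P₃ = P₂(T₃/T₂) = 2.686 × (537/172.5) = 8.363 kPa.

P₃ ≈ 8.36 kPa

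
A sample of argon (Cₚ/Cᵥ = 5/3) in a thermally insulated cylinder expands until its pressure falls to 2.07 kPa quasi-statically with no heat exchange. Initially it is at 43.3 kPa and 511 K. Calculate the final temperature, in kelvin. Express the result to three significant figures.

Along an adiabat T P^((1−γ)/γ) is constant, so T₂ = T₁ (P₂/P₁)^((γ−1)/γ).
T₂ = 511 × (2.07/43.3)^(2/5) = 151.4 K.

T₂ ≈ 151 K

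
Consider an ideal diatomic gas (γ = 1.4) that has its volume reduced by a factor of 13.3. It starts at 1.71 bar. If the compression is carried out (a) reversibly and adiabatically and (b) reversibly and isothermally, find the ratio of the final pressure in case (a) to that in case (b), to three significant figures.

Isothermal: P_b = P₁(V₁/V₂) = 1.71×13.3.
Adiabatic: P_a = P₁(V₁/V₂)^γ = 1.71×13.3^(1.4).
P_a/P_b = (V₁/V₂)^(γ−1) = 13.3^(0.4) = 2.815.

P_adiabatic / P_isothermal ≈ 2.82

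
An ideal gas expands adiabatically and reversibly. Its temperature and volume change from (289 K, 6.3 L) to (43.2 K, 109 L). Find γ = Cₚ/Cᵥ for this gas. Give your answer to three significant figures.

TV^(γ−1) = const ⇒ γ − 1 = ln(T₂/T₁) / ln(V₁/V₂).
γ = 1 + ln(43.2/289) / ln(6.3/109) = 1.667.

γ ≈ 1.67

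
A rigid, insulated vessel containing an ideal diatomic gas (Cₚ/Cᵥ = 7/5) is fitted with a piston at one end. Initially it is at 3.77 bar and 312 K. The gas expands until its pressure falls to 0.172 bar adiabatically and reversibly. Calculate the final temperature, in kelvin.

Along an adiabat T P^((1−γ)/γ) is constant, so T₂ = T₁ (P₂/P₁)^((γ−1)/γ).
T₂ = 312 × (0.172/3.77)^(2/7) = 129.1 K.

T₂ ≈ 129 K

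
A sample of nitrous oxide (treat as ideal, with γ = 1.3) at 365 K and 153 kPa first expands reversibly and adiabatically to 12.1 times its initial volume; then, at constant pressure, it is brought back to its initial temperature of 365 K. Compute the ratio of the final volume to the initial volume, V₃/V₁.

V₃/V₁ ≈ 25.6

Adiabatic step: V₂/V₁ = 12.1; T₂ = T₁·(1/12.1)^(0.3) = 172.8 K.
Isobaric step: V₃/V₂ = T₃/T₂ = 365/172.8.
V₃/V₁ = (V₂/V₁)(V₃/V₂) = 12.1 × (365/172.8) = 25.56.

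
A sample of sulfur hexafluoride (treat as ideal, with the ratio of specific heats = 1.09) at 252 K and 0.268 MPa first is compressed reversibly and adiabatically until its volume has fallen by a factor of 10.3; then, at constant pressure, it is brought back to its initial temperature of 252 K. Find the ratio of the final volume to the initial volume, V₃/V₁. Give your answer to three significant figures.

V₃/V₁ ≈ 0.0787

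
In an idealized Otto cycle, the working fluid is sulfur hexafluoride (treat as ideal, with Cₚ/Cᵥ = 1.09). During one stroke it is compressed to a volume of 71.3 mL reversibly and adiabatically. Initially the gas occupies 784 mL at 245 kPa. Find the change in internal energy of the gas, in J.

ΔU ≈ 514 J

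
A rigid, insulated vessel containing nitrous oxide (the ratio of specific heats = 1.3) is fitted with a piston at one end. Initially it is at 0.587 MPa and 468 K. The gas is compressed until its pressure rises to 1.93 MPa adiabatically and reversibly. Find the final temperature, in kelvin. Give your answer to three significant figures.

Adiabatic: T₂/T₁ = (P₂/P₁)^((γ−1)/γ).
T₂ = 468 × (1.93/0.587)^(0.231) = 615.9 K.

T₂ ≈ 616 K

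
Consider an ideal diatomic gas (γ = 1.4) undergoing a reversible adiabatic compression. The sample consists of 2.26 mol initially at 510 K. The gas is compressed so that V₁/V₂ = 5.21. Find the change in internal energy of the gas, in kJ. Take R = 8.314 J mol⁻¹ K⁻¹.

For a reversible adiabat TV^(γ−1) is constant, so T₂ = T₁ (V₁/V₂)^(γ−1).
T₂ = 510 × 5.21^(0.4) = 987 K.
Q = 0, so ΔU = W_on_gas = nCᵥΔT with Cᵥ = R/(γ−1) = 20.79 J/(mol·K).
ΔU = 2.26 × 20.79 × (987 − 510) = 22410 J.

ΔU ≈ 22.4 kJ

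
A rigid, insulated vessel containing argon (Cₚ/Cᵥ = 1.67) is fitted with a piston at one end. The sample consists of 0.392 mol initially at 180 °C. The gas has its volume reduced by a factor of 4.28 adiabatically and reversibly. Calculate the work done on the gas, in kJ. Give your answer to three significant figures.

W ≈ 3.63 kJ

For a reversible adiabat TV^(γ−1) is constant, so T₂ = T₁ (V₁/V₂)^(γ−1).
T₁ = 180 °C = 453.1 K.
T₂ = 453.1 × 4.28^(0.67) = 1200 K.
Q = 0, so ΔU = W_on_gas = nCᵥΔT with Cᵥ = R/(γ−1) = 12.41 J/(mol·K).
ΔU = 0.392 × 12.41 × (1200 − 453.1) = 3635 J.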